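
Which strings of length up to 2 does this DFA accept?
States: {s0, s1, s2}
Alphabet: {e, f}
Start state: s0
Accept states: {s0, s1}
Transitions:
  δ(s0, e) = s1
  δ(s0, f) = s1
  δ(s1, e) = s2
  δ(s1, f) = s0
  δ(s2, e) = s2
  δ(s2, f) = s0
ε, e, f, ef, ff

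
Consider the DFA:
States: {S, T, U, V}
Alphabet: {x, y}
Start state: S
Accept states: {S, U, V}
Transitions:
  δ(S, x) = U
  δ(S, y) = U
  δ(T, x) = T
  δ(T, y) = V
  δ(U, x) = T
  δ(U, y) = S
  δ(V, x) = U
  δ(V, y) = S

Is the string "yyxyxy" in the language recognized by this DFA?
Processing string "yyxyxy":
  S --y--> U
  U --y--> S
  S --x--> U
  U --y--> S
  S --x--> U
  U --y--> S
Final state: S
Accept states: {S, U, V}
Yes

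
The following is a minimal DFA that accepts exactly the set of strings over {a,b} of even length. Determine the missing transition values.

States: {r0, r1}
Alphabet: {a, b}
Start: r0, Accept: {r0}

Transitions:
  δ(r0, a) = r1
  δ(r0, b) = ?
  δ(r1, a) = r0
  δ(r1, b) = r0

From the language and accept set, identify what each state tracks — r0: even length so far; r1: odd length so far.
Each missing δ(q, a) is the state matching the new tracked value after reading a.
δ(r0, b) = r1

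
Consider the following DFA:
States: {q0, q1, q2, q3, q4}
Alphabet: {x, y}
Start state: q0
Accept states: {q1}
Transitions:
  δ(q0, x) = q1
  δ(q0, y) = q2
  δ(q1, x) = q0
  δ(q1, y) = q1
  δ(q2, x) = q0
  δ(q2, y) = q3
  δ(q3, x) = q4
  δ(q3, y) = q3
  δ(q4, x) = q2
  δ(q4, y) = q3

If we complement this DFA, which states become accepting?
Complement accept states = All states \ Original accept states
= {q0, q1, q2, q3, q4} \ {q1}
{q0, q2, q3, q4}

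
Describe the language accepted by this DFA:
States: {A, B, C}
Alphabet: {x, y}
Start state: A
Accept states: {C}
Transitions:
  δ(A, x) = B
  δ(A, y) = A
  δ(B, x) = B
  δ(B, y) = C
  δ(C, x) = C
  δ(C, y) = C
Testing a few strings:
  'xxxy' → accept
  'yx' → reject
  'yy' → reject
  'xyxx' → accept
State roles: A=no x seen yet; B=seen a x, waiting for y; C=substring xy seen
All strings over {x,y} containing the substring xy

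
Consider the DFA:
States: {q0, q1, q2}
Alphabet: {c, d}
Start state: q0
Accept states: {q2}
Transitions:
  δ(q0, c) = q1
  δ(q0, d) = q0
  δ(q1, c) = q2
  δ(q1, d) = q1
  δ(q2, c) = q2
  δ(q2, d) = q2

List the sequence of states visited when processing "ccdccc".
read 'c': q0 → q1
  read 'c': q1 → q2
  read 'd': q2 → q2
  read 'c': q2 → q2
  read 'c': q2 → q2
  read 'c': q2 → q2
q0 -> q1 -> q2 -> q2 -> q2 -> q2 -> q2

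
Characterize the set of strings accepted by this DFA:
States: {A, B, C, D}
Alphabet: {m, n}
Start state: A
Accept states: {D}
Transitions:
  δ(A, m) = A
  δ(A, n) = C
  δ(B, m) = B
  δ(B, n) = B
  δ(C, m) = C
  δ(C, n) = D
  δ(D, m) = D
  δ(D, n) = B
Testing a few strings:
  'n' → reject
  'mm' → reject
  'nnm' → accept
  'm' → reject
State roles: A=zero n's; B=≥ three n's (dead); C=one n; D=two n's
All strings over {m,n} containing exactly two n's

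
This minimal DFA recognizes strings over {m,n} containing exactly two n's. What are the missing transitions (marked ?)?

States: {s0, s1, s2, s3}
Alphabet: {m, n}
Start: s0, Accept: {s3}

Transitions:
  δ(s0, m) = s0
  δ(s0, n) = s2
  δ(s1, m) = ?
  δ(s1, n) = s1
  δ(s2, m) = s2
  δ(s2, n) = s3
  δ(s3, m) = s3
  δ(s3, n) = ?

From the language and accept set, identify what each state tracks — s0: zero n's; s1: ≥ three n's (dead); s2: one n; s3: two n's.
Each missing δ(q, a) is the state matching the new tracked value after reading a.
δ(s1, m) = s1; δ(s3, n) = s1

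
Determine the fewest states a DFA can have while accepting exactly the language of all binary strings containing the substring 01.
By Myhill–Nerode, count the distinguishable equivalence classes: three classes — no 0 yet / 0 seen but no 01 / 01 seen.
3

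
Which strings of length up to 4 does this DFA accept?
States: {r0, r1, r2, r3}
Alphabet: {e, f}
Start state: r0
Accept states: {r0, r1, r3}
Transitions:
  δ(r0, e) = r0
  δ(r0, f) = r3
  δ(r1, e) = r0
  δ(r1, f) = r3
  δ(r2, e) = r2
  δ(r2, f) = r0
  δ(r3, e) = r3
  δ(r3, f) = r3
ε, e, f, ee, ef, fe, ff, eee, eef, efe, eff, fee, fef, ffe, fff, eeee, eeef, eefe, eeff, efee, efef, effe, efff, feee, feef, fefe, feff, ffee, ffef, fffe, ffff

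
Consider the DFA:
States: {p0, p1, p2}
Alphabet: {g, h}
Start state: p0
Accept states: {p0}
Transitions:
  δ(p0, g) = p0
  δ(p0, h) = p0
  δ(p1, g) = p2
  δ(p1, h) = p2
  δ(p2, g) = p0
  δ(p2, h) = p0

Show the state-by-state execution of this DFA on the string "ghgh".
read 'g': p0 → p0
  read 'h': p0 → p0
  read 'g': p0 → p0
  read 'h': p0 → p0
p0 -> p0 -> p0 -> p0 -> p0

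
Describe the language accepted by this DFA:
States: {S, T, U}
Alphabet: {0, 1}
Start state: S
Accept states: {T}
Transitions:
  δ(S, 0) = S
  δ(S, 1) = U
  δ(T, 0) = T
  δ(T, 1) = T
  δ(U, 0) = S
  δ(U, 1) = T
Testing a few strings:
  '101' → reject
  '10' → reject
  '110' → accept
  '11' → accept
State roles: S=no progress toward 11; T=substring 11 seen; U=one trailing 1
All binary strings containing the substring 11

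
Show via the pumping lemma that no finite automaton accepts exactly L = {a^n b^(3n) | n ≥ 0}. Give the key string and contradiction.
Assume L is regular with pumping length p. Idea: pumping the a-block breaks the 1:3 ratio.
Choose s = a^p b^(3p) (length 4p ≥ p). By the pumping lemma, s = xyz with |xy| ≤ p, |y| > 0, so y = a^k with k ≥ 1. Then xy²z = a^(p+k) b^(3p). For this to be in L we would need 3p = 3(p+k), i.e. 3k = 0, contradicting k ≥ 1. So xy²z ∉ L.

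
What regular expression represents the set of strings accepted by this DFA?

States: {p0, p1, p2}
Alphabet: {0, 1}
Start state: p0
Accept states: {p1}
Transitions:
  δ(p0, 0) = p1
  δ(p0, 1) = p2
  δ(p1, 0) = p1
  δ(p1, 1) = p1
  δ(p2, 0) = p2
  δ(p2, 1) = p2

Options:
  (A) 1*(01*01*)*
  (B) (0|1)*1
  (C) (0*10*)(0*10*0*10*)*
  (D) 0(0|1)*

Check each option against the DFA on short strings; one disagreement eliminates an option:
  (A) 1*(01*01*)*: on ε the DFA stays in p0 and rejects (p0 ∉ Accept), but the regex matches it → eliminate
  (B) (0|1)*1: on '0' the DFA goes p0 → p1 and accepts (p1 ∈ Accept), but the regex does not match it → eliminate
  (C) (0*10*)(0*10*0*10*)*: on '0' the DFA goes p0 → p1 and accepts (p1 ∈ Accept), but the regex does not match it → eliminate
  (D) 0(0|1)*: agrees with the DFA on every string of length ≤ 6
Only (D) is consistent with the DFA.
(D) 0(0|1)*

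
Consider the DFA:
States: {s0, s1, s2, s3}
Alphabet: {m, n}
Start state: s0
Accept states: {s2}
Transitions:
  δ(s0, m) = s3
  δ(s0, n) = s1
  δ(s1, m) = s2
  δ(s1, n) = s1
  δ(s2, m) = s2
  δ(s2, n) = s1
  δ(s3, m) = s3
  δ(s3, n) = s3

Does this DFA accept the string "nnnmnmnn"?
Processing string "nnnmnmnn":
  s0 --n--> s1
  s1 --n--> s1
  s1 --n--> s1
  s1 --m--> s2
  s2 --n--> s1
  s1 --m--> s2
  s2 --n--> s1
  s1 --n--> s1
Final state: s1
Accept states: {s2}
No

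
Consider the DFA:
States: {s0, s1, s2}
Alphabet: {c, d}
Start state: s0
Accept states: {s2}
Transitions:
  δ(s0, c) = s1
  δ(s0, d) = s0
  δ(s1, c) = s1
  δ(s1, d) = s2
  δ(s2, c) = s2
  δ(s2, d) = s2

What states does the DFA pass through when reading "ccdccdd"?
read 'c': s0 → s1
  read 'c': s1 → s1
  read 'd': s1 → s2
  read 'c': s2 → s2
  read 'c': s2 → s2
  read 'd': s2 → s2
  read 'd': s2 → s2
s0 -> s1 -> s1 -> s2 -> s2 -> s2 -> s2 -> s2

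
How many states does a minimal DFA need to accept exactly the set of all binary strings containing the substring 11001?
By Myhill–Nerode, count the distinguishable equivalence classes: 6 classes — one per longest suffix of the input that is a prefix of '11001' (lengths 0 through 4), plus an absorbing 'already seen 11001' class.
6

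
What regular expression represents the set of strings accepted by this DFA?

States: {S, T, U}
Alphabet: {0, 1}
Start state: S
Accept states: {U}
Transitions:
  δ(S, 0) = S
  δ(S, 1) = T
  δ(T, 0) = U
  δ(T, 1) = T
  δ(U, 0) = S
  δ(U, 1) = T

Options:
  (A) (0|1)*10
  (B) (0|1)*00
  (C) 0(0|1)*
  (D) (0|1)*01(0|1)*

Check each option against the DFA on short strings; one disagreement eliminates an option:
  (A) (0|1)*10: agrees with the DFA on every string of length ≤ 6
  (B) (0|1)*00: on '00' the DFA goes S → S → S and rejects (S ∉ Accept), but the regex matches it → eliminate
  (C) 0(0|1)*: on '0' the DFA goes S → S and rejects (S ∉ Accept), but the regex matches it → eliminate
  (D) (0|1)*01(0|1)*: on '01' the DFA goes S → S → T and rejects (T ∉ Accept), but the regex matches it → eliminate
Only (A) is consistent with the DFA.
(A) (0|1)*10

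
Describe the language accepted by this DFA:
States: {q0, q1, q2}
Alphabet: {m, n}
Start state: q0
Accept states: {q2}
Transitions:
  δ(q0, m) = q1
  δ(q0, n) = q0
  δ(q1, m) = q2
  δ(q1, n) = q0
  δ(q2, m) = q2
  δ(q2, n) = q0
Testing a few strings:
  'nmm' → accept
  'mnnm' → reject
  'nnmn' → reject
  'm' → reject
State roles: q0=last symbol not m; q1=one trailing m; q2=two trailing m's
All strings over {m,n} ending with mm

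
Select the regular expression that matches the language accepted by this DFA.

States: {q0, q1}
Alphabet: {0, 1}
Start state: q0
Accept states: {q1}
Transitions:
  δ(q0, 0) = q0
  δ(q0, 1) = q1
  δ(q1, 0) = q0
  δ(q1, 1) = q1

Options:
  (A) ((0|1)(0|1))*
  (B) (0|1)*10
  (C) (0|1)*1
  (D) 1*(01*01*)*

Check each option against the DFA on short strings; one disagreement eliminates an option:
  (A) ((0|1)(0|1))*: on ε the DFA stays in q0 and rejects (q0 ∉ Accept), but the regex matches it → eliminate
  (B) (0|1)*10: on '1' the DFA goes q0 → q1 and accepts (q1 ∈ Accept), but the regex does not match it → eliminate
  (C) (0|1)*1: agrees with the DFA on every string of length ≤ 6
  (D) 1*(01*01*)*: on ε the DFA stays in q0 and rejects (q0 ∉ Accept), but the regex matches it → eliminate
Only (C) is consistent with the DFA.
(C) (0|1)*1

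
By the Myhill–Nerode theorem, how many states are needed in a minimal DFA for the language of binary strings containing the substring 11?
By Myhill–Nerode, count the distinguishable equivalence classes: three classes — no progress / one trailing 1 / 11 seen.
3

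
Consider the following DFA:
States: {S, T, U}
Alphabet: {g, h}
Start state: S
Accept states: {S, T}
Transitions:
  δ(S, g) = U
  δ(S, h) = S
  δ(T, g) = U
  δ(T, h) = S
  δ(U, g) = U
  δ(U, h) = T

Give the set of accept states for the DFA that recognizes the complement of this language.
Complement accept states = All states \ Original accept states
= {S, T, U} \ {S, T}
{U}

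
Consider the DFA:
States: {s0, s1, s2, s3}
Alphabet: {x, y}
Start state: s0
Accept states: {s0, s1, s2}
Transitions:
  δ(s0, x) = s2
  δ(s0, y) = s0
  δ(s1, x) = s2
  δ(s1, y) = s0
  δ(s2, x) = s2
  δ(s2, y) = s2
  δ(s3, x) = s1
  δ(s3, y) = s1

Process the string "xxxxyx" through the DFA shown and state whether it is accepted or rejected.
Processing string "xxxxyx":
  s0 --x--> s2
  s2 --x--> s2
  s2 --x--> s2
  s2 --x--> s2
  s2 --y--> s2
  s2 --x--> s2
Final state: s2
Accept states: {s0, s1, s2}
Yes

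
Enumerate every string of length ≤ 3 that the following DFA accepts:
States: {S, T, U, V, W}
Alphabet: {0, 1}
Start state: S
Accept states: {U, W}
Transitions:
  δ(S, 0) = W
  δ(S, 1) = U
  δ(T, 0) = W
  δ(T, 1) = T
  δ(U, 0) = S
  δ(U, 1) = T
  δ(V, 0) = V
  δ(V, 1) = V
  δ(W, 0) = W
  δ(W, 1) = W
0, 1, 00, 01, 000, 001, 010, 011, 100, 101, 110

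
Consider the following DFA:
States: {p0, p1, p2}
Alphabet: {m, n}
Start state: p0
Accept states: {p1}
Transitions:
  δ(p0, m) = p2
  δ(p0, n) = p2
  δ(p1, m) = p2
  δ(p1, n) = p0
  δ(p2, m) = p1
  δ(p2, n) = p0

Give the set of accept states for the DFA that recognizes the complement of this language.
Complement accept states = All states \ Original accept states
= {p0, p1, p2} \ {p1}
{p0, p2}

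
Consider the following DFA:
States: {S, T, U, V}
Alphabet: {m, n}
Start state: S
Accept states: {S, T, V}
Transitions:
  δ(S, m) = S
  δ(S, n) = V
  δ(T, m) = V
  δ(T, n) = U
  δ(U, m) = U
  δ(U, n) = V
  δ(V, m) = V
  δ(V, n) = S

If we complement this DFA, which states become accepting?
Complement accept states = All states \ Original accept states
= {S, T, U, V} \ {S, T, V}
{U}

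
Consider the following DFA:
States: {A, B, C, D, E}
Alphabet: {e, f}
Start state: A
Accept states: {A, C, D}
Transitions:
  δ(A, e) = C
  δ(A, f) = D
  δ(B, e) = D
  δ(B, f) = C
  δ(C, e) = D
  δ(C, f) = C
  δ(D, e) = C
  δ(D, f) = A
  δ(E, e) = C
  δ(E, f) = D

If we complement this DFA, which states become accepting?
Complement accept states = All states \ Original accept states
= {A, B, C, D, E} \ {A, C, D}
{B, E}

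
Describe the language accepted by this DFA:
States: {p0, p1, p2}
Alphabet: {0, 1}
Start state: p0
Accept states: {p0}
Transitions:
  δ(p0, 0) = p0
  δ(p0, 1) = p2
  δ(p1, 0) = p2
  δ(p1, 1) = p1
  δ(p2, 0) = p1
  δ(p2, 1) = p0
Testing a few strings:
  '0' → accept
  '0110' → accept
  '0100' → reject
  '011' → accept
State roles: p0=value ≡ 0 (mod 3); p1=value ≡ 2 (mod 3); p2=value ≡ 1 (mod 3)
All binary strings representing a multiple of 3 (read in base 2; leading zeros allowed and ε counts as 0)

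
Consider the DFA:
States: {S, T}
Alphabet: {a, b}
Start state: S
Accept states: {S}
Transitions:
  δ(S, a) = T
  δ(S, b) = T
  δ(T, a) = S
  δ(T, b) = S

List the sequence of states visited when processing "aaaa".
read 'a': S → T
  read 'a': T → S
  read 'a': S → T
  read 'a': T → S
S -> T -> S -> T -> S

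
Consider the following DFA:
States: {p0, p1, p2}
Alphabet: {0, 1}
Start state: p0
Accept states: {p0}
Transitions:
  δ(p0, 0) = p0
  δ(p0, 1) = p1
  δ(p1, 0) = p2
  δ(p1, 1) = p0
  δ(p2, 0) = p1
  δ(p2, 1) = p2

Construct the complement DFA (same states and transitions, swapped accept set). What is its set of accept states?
Complement accept states = All states \ Original accept states
= {p0, p1, p2} \ {p0}
{p1, p2}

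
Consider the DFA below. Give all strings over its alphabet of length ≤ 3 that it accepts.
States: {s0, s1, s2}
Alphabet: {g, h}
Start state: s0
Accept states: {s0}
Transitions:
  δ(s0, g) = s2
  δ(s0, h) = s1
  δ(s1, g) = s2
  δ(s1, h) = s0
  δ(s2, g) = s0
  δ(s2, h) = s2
ε, gg, hh, ghg, hgg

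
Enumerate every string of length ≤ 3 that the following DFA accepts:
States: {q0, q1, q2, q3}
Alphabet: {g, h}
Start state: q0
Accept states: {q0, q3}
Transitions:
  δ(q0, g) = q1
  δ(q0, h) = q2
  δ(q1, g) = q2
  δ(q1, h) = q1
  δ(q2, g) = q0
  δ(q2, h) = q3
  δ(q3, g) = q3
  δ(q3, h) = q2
ε, hg, hh, ggg, ggh, hhg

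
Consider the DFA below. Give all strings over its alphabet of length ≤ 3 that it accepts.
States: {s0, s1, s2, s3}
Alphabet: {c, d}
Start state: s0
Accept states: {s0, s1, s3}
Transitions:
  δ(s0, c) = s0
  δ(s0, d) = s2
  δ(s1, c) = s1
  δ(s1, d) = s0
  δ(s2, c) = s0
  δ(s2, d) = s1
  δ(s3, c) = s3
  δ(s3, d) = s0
ε, c, cc, dc, dd, ccc, cdc, cdd, dcc, ddc, ddd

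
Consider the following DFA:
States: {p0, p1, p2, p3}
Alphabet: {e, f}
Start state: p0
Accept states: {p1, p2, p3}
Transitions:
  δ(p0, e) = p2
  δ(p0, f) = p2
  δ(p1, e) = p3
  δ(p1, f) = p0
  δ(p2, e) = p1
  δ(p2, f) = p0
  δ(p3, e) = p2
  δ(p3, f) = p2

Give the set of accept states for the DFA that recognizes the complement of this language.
Complement accept states = All states \ Original accept states
= {p0, p1, p2, p3} \ {p1, p2, p3}
{p0}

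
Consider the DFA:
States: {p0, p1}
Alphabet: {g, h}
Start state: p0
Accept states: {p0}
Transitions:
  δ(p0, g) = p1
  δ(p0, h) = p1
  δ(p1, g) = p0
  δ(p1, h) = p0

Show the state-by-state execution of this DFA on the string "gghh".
read 'g': p0 → p1
  read 'g': p1 → p0
  read 'h': p0 → p1
  read 'h': p1 → p0
p0 -> p1 -> p0 -> p1 -> p0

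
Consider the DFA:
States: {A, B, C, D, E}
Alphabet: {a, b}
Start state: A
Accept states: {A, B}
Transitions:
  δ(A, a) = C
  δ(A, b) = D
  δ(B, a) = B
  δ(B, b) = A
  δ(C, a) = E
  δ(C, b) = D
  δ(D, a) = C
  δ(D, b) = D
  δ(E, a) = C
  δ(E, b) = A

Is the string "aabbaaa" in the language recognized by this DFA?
Processing string "aabbaaa":
  A --a--> C
  C --a--> E
  E --b--> A
  A --b--> D
  D --a--> C
  C --a--> E
  E --a--> C
Final state: C
Accept states: {A, B}
No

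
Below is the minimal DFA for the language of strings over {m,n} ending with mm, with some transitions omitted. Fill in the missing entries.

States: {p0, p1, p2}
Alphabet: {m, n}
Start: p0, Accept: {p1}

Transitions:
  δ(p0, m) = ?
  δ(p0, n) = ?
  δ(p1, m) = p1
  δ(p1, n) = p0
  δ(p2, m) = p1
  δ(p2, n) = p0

From the language and accept set, identify what each state tracks — p0: last symbol not m; p1: two trailing m's; p2: one trailing m.
Each missing δ(q, a) is the state matching the new tracked value after reading a.
δ(p0, m) = p2; δ(p0, n) = p0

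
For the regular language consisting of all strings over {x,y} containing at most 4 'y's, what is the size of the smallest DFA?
By Myhill–Nerode, count the distinguishable equivalence classes: 6 classes — having seen 0, 1, …, 4, or >4 copies of 'y'; counts 0 through 4 are accepting and >4 is dead.
6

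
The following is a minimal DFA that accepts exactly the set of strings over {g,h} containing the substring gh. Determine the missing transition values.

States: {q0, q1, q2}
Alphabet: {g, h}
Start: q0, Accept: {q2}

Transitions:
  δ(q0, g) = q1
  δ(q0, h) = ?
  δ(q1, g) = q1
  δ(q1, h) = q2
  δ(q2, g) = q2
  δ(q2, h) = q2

From the language and accept set, identify what each state tracks — q0: no g seen yet; q1: seen a g, waiting for h; q2: substring gh seen.
Each missing δ(q, a) is the state matching the new tracked value after reading a.
δ(q0, h) = q0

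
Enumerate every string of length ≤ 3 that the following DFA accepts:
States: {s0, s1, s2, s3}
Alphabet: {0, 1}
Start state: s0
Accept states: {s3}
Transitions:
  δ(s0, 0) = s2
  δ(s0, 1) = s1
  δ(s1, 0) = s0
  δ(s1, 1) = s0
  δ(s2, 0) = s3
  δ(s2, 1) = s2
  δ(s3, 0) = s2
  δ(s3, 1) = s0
00, 010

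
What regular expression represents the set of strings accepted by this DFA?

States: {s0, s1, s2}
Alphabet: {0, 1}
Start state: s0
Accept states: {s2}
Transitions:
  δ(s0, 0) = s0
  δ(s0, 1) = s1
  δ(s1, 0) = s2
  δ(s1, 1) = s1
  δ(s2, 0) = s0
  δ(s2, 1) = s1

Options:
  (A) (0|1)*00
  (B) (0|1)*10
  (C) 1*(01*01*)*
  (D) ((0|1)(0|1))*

Check each option against the DFA on short strings; one disagreement eliminates an option:
  (A) (0|1)*00: on '00' the DFA goes s0 → s0 → s0 and rejects (s0 ∉ Accept), but the regex matches it → eliminate
  (B) (0|1)*10: agrees with the DFA on every string of length ≤ 6
  (C) 1*(01*01*)*: on ε the DFA stays in s0 and rejects (s0 ∉ Accept), but the regex matches it → eliminate
  (D) ((0|1)(0|1))*: on ε the DFA stays in s0 and rejects (s0 ∉ Accept), but the regex matches it → eliminate
Only (B) is consistent with the DFA.
(B) (0|1)*10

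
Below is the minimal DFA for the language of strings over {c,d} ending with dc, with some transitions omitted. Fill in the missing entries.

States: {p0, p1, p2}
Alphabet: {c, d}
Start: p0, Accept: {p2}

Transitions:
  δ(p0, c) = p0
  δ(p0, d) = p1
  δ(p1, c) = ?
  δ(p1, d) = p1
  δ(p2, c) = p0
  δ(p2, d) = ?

From the language and accept set, identify what each state tracks — p0: no suffix match; p1: one trailing d; p2: suffix is dc.
Each missing δ(q, a) is the state matching the new tracked value after reading a.
δ(p1, c) = p2; δ(p2, d) = p1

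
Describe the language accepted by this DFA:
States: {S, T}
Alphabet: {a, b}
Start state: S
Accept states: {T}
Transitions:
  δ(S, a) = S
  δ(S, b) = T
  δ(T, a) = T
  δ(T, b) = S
Testing a few strings:
  'baa' → accept
  'ab' → accept
  'aa' → reject
  'ba' → accept
State roles: S=even number of b's so far; T=odd number of b's so far
All strings over {a,b} with an odd number of b's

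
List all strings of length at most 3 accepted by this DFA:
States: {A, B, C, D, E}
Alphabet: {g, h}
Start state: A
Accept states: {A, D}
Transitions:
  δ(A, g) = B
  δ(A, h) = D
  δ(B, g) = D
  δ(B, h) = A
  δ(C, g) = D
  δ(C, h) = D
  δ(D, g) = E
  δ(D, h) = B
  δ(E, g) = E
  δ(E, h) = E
ε, h, gg, gh, ghh, hhg, hhh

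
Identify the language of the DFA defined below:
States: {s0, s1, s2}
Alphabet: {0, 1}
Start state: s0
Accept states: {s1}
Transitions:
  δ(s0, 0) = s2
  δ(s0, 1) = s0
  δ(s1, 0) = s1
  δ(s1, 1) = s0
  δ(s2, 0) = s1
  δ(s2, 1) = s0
Testing a few strings:
  '0010' → reject
  '0100' → accept
  '0011' → reject
  '01' → reject
State roles: s0=last symbol not 0; s1=two trailing 0's; s2=one trailing 0
All binary strings ending with 00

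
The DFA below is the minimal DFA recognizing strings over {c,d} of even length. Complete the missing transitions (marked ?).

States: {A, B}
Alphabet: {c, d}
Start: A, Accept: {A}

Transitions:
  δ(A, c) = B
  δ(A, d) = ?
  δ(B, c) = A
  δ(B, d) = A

From the language and accept set, identify what each state tracks — A: even length so far; B: odd length so far.
Each missing δ(q, a) is the state matching the new tracked value after reading a.
δ(A, d) = B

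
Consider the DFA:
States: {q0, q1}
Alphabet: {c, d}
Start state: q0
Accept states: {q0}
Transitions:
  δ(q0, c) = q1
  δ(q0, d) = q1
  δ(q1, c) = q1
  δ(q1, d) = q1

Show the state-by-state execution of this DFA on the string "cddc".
read 'c': q0 → q1
  read 'd': q1 → q1
  read 'd': q1 → q1
  read 'c': q1 → q1
q0 -> q1 -> q1 -> q1 -> q1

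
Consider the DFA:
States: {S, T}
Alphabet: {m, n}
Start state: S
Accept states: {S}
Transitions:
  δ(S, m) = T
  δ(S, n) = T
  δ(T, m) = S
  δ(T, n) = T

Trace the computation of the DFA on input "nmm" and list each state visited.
read 'n': S → T
  read 'm': T → S
  read 'm': S → T
S -> T -> S -> T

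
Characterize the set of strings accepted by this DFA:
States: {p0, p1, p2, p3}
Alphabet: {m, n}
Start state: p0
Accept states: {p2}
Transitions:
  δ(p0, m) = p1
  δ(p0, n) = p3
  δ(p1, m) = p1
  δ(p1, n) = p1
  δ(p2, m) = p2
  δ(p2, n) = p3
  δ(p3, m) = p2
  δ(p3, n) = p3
Testing a few strings:
  'mnm' → reject
  'n' → reject
  'nn' → reject
  'nmnn' → reject
State roles: p0=no input read; p1=started with m (dead); p2=started with n, last symbol m; p3=started with n, last symbol n
All strings over {m,n} that start with n and end with m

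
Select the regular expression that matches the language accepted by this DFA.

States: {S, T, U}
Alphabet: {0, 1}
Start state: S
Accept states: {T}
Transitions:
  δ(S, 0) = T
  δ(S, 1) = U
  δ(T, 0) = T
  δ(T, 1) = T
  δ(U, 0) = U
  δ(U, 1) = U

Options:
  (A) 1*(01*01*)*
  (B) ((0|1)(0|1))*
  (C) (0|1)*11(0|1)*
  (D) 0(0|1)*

Check each option against the DFA on short strings; one disagreement eliminates an option:
  (A) 1*(01*01*)*: on ε the DFA stays in S and rejects (S ∉ Accept), but the regex matches it → eliminate
  (B) ((0|1)(0|1))*: on ε the DFA stays in S and rejects (S ∉ Accept), but the regex matches it → eliminate
  (C) (0|1)*11(0|1)*: on '0' the DFA goes S → T and accepts (T ∈ Accept), but the regex does not match it → eliminate
  (D) 0(0|1)*: agrees with the DFA on every string of length ≤ 6
Only (D) is consistent with the DFA.
(D) 0(0|1)*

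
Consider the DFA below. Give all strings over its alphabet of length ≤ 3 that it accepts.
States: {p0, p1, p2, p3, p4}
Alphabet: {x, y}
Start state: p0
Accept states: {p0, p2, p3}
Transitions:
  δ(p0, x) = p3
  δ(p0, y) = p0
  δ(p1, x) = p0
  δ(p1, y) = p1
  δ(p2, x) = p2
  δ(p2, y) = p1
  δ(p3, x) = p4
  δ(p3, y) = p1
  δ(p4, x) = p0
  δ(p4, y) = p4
ε, x, y, yx, yy, xxx, xyx, yyx, yyy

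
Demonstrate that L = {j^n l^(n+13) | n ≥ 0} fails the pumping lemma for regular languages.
Assume L is regular with pumping length p. Idea: pumping the j-block breaks the fixed offset of 13.
Choose s = j^p l^(p+13) ∈ L. By the pumping lemma, s = xyz with |xy| ≤ p, |y| > 0, so y = j^k with k ≥ 1. Then xy²z = j^(p+k) l^(p+13). For this to be in L we would need p+13 = (p+k)+13, i.e. k = 0, contradicting k ≥ 1. So xy²z ∉ L.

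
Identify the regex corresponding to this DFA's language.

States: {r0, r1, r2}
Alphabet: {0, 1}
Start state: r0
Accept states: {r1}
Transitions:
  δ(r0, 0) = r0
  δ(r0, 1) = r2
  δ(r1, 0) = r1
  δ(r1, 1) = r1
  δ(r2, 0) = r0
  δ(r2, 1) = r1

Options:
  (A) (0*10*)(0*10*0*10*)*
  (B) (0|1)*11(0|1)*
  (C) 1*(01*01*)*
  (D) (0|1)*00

Check each option against the DFA on short strings; one disagreement eliminates an option:
  (A) (0*10*)(0*10*0*10*)*: on '1' the DFA goes r0 → r2 and rejects (r2 ∉ Accept), but the regex matches it → eliminate
  (B) (0|1)*11(0|1)*: agrees with the DFA on every string of length ≤ 6
  (C) 1*(01*01*)*: on ε the DFA stays in r0 and rejects (r0 ∉ Accept), but the regex matches it → eliminate
  (D) (0|1)*00: on '00' the DFA goes r0 → r0 → r0 and rejects (r0 ∉ Accept), but the regex matches it → eliminate
Only (B) is consistent with the DFA.
(B) (0|1)*11(0|1)*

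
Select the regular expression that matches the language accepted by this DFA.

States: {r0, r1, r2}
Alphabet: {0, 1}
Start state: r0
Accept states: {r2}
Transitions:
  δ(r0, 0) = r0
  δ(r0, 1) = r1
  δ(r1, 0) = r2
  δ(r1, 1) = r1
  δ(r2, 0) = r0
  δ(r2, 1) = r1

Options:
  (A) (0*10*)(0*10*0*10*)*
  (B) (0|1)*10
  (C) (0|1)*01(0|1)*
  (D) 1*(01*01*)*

Check each option against the DFA on short strings; one disagreement eliminates an option:
  (A) (0*10*)(0*10*0*10*)*: on '1' the DFA goes r0 → r1 and rejects (r1 ∉ Accept), but the regex matches it → eliminate
  (B) (0|1)*10: agrees with the DFA on every string of length ≤ 6
  (C) (0|1)*01(0|1)*: on '01' the DFA goes r0 → r0 → r1 and rejects (r1 ∉ Accept), but the regex matches it → eliminate
  (D) 1*(01*01*)*: on ε the DFA stays in r0 and rejects (r0 ∉ Accept), but the regex matches it → eliminate
Only (B) is consistent with the DFA.
(B) (0|1)*10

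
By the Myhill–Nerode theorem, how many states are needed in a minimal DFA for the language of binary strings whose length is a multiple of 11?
By Myhill–Nerode, count the distinguishable equivalence classes: 11 classes — one per residue of the length mod 11; class i is distinguished from class j by any string of length (11 − i) mod 11.
11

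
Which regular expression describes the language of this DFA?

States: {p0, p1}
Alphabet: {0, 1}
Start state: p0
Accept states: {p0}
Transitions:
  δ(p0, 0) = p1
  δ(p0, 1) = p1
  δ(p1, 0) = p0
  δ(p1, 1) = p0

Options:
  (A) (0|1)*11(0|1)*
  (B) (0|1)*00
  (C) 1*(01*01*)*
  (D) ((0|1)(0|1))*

Check each option against the DFA on short strings; one disagreement eliminates an option:
  (A) (0|1)*11(0|1)*: on ε the DFA stays in p0 and accepts (p0 ∈ Accept), but the regex does not match it → eliminate
  (B) (0|1)*00: on ε the DFA stays in p0 and accepts (p0 ∈ Accept), but the regex does not match it → eliminate
  (C) 1*(01*01*)*: on '1' the DFA goes p0 → p1 and rejects (p1 ∉ Accept), but the regex matches it → eliminate
  (D) ((0|1)(0|1))*: agrees with the DFA on every string of length ≤ 6
Only (D) is consistent with the DFA.
(D) ((0|1)(0|1))*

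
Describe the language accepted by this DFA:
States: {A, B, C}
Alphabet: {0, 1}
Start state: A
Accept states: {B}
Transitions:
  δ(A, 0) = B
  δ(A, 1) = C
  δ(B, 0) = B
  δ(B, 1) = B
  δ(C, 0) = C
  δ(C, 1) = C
Testing a few strings:
  '100' → reject
  '0' → accept
  '101' → reject
  '1' → reject
State roles: A=no input read; B=started with 0; C=started with 1 (dead)
All binary strings starting with 0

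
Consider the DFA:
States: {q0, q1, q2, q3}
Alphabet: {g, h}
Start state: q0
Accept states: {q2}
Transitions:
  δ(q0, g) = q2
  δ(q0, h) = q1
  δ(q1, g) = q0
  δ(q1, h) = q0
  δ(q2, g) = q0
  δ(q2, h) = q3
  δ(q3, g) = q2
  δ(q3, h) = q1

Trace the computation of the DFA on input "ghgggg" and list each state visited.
read 'g': q0 → q2
  read 'h': q2 → q3
  read 'g': q3 → q2
  read 'g': q2 → q0
  read 'g': q0 → q2
  read 'g': q2 → q0
q0 -> q2 -> q3 -> q2 -> q0 -> q2 -> q0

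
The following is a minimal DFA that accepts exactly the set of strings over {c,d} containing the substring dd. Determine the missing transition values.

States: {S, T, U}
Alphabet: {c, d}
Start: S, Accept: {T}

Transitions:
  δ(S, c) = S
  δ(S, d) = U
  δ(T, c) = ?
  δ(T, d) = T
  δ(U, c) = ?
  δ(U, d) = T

From the language and accept set, identify what each state tracks — S: no progress toward dd; T: substring dd seen; U: one trailing d.
Each missing δ(q, a) is the state matching the new tracked value after reading a.
δ(T, c) = T; δ(U, c) = S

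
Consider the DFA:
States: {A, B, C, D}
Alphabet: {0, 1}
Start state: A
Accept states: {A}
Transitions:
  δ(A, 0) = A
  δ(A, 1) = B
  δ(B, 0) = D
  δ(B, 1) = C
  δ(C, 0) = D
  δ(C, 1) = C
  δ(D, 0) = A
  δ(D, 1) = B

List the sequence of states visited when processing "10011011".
read '1': A → B
  read '0': B → D
  read '0': D → A
  read '1': A → B
  read '1': B → C
  read '0': C → D
  read '1': D → B
  read '1': B → C
A -> B -> D -> A -> B -> C -> D -> B -> C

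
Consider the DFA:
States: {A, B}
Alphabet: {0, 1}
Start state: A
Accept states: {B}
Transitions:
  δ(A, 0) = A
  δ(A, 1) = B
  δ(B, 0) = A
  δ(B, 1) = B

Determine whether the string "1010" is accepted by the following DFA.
Processing string "1010":
  A --1--> B
  B --0--> A
  A --1--> B
  B --0--> A
Final state: A
Accept states: {B}
No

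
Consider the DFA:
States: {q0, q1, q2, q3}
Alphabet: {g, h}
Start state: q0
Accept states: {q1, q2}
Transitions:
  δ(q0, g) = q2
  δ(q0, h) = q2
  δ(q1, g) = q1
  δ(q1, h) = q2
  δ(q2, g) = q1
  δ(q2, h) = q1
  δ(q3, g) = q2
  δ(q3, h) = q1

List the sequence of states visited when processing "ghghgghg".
read 'g': q0 → q2
  read 'h': q2 → q1
  read 'g': q1 → q1
  read 'h': q1 → q2
  read 'g': q2 → q1
  read 'g': q1 → q1
  read 'h': q1 → q2
  read 'g': q2 → q1
q0 -> q2 -> q1 -> q1 -> q2 -> q1 -> q1 -> q2 -> q1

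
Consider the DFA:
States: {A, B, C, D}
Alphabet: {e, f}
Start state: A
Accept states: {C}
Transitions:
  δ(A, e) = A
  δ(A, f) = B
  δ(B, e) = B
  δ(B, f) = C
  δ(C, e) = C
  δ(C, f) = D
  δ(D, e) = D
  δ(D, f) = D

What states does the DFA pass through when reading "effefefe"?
read 'e': A → A
  read 'f': A → B
  read 'f': B → C
  read 'e': C → C
  read 'f': C → D
  read 'e': D → D
  read 'f': D → D
  read 'e': D → D
A -> A -> B -> C -> C -> D -> D -> D -> D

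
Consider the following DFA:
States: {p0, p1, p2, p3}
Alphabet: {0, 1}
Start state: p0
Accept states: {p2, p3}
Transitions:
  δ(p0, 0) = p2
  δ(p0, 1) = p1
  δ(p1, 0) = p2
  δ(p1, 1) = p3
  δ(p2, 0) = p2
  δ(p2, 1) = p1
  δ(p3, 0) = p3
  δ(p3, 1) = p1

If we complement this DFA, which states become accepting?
Complement accept states = All states \ Original accept states
= {p0, p1, p2, p3} \ {p2, p3}
{p0, p1}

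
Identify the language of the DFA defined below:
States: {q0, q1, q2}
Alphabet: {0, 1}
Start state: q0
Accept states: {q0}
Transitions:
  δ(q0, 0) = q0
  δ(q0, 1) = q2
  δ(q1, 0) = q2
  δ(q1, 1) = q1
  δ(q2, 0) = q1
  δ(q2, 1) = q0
Testing a few strings:
  '1111' → accept
  '00' → accept
  '0' → accept
  '01' → reject
State roles: q0=value ≡ 0 (mod 3); q1=value ≡ 2 (mod 3); q2=value ≡ 1 (mod 3)
All binary strings representing a multiple of 3 (read in base 2; leading zeros allowed and ε counts as 0)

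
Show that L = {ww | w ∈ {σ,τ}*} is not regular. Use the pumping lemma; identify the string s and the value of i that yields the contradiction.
Assume L is regular with pumping length p. Idea: pumping the leading σ-block breaks the equality of the two halves.
Choose s = σ^p τ σ^p τ ∈ L (with w = σ^p τ). |s| = 2p+2 ≥ p. By the pumping lemma, s = xyz with |xy| ≤ p, |y| > 0, so y = σ^k with k ≥ 1, in the first σ-block. Then xy²z = σ^(p+k) τ σ^p τ, of length 2p+2+k. If k is odd this length is odd, so it cannot be of the form ww. If k is even, each half has length p+1+k/2 ≤ p+k, so the first half lies entirely inside the leading σ-block and contains no τ, while the second half ends in τ; the halves differ. Either way xy²z ∉ L.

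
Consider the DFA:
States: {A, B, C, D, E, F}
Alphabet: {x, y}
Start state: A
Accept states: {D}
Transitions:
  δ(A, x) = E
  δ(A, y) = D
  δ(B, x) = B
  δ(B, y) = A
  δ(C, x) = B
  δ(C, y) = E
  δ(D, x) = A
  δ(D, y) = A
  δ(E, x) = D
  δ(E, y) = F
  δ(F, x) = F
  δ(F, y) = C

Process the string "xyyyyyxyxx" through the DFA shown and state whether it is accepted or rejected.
Processing string "xyyyyyxyxx":
  A --x--> E
  E --y--> F
  F --y--> C
  C --y--> E
  E --y--> F
  F --y--> C
  C --x--> B
  B --y--> A
  A --x--> E
  E --x--> D
Final state: D
Accept states: {D}
Yes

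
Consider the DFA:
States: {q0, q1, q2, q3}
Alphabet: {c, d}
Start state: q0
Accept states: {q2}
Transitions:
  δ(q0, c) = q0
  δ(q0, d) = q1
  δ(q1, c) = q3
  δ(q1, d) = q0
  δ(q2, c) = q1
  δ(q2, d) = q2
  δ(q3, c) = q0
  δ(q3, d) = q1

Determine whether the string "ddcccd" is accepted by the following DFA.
Processing string "ddcccd":
  q0 --d--> q1
  q1 --d--> q0
  q0 --c--> q0
  q0 --c--> q0
  q0 --c--> q0
  q0 --d--> q1
Final state: q1
Accept states: {q2}
No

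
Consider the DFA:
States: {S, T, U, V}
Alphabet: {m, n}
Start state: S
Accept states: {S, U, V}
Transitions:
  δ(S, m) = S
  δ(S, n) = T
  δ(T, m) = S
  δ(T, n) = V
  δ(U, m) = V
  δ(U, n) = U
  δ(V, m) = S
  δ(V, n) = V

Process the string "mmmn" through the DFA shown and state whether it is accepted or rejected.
Processing string "mmmn":
  S --m--> S
  S --m--> S
  S --m--> S
  S --n--> T
Final state: T
Accept states: {S, U, V}
No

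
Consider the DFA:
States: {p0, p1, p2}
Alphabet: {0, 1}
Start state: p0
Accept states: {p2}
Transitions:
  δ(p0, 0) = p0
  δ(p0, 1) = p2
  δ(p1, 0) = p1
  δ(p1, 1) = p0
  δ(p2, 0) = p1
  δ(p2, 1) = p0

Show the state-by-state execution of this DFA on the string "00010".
read '0': p0 → p0
  read '0': p0 → p0
  read '0': p0 → p0
  read '1': p0 → p2
  read '0': p2 → p1
p0 -> p0 -> p0 -> p0 -> p2 -> p1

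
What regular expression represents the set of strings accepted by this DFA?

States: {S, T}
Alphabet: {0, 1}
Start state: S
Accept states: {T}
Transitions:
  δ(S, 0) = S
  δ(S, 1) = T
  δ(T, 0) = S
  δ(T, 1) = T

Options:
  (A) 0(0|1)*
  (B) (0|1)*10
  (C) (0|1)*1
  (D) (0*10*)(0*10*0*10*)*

Check each option against the DFA on short strings; one disagreement eliminates an option:
  (A) 0(0|1)*: on '0' the DFA goes S → S and rejects (S ∉ Accept), but the regex matches it → eliminate
  (B) (0|1)*10: on '1' the DFA goes S → T and accepts (T ∈ Accept), but the regex does not match it → eliminate
  (C) (0|1)*1: agrees with the DFA on every string of length ≤ 6
  (D) (0*10*)(0*10*0*10*)*: on '10' the DFA goes S → T → S and rejects (S ∉ Accept), but the regex matches it → eliminate
Only (C) is consistent with the DFA.
(C) (0|1)*1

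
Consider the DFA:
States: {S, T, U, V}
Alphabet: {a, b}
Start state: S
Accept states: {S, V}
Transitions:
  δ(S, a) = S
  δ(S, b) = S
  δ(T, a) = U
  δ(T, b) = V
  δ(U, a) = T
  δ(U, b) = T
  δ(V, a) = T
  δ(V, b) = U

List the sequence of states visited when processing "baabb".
read 'b': S → S
  read 'a': S → S
  read 'a': S → S
  read 'b': S → S
  read 'b': S → S
S -> S -> S -> S -> S -> S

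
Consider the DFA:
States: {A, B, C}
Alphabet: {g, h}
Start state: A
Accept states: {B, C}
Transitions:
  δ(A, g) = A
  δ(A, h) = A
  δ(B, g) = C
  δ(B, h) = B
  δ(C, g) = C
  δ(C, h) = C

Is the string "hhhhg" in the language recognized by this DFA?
Processing string "hhhhg":
  A --h--> A
  A --h--> A
  A --h--> A
  A --h--> A
  A --g--> A
Final state: A
Accept states: {B, C}
No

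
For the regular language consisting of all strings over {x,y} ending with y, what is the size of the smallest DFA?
By Myhill–Nerode, count the distinguishable equivalence classes: two classes — last symbol is y vs. not.
2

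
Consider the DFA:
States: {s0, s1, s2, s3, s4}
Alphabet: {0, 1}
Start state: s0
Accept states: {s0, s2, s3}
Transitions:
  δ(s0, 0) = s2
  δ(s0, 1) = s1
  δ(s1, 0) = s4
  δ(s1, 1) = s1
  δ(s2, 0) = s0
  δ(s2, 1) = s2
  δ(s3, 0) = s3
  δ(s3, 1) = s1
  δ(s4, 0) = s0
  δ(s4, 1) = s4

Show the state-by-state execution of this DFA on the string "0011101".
read '0': s0 → s2
  read '0': s2 → s0
  read '1': s0 → s1
  read '1': s1 → s1
  read '1': s1 → s1
  read '0': s1 → s4
  read '1': s4 → s4
s0 -> s2 -> s0 -> s1 -> s1 -> s1 -> s4 -> s4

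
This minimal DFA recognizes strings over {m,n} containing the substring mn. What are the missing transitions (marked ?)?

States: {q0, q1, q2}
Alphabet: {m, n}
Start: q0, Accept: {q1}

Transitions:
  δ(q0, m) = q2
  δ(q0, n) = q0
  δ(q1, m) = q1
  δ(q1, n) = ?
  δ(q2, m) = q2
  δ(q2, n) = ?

From the language and accept set, identify what each state tracks — q0: no m seen yet; q1: substring mn seen; q2: seen a m, waiting for n.
Each missing δ(q, a) is the state matching the new tracked value after reading a.
δ(q1, n) = q1; δ(q2, n) = q1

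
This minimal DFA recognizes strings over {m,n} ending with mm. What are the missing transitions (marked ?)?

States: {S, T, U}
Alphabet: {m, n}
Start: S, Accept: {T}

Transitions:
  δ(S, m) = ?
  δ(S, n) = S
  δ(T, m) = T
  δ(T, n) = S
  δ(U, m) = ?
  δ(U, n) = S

From the language and accept set, identify what each state tracks — S: last symbol not m; T: two trailing m's; U: one trailing m.
Each missing δ(q, a) is the state matching the new tracked value after reading a.
δ(S, m) = U; δ(U, m) = T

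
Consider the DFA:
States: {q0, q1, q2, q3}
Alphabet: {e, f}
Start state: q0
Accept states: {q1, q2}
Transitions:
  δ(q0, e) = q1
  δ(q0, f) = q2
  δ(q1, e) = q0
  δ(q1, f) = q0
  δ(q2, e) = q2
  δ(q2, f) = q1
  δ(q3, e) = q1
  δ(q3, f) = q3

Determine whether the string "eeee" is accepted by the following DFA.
Processing string "eeee":
  q0 --e--> q1
  q1 --e--> q0
  q0 --e--> q1
  q1 --e--> q0
Final state: q0
Accept states: {q1, q2}
No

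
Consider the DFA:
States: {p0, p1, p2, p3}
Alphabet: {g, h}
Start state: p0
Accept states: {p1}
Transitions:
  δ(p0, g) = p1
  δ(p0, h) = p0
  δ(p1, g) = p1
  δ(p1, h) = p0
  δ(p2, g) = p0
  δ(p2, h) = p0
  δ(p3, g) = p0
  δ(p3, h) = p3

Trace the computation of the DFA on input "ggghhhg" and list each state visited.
read 'g': p0 → p1
  read 'g': p1 → p1
  read 'g': p1 → p1
  read 'h': p1 → p0
  read 'h': p0 → p0
  read 'h': p0 → p0
  read 'g': p0 → p1
p0 -> p1 -> p1 -> p1 -> p0 -> p0 -> p0 -> p1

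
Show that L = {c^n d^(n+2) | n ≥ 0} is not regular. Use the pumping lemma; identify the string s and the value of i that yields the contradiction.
Assume L is regular with pumping length p. Idea: pumping the c-block breaks the fixed offset of 2.
Choose s = c^p d^(p+2) ∈ L. By the pumping lemma, s = xyz with |xy| ≤ p, |y| > 0, so y = c^k with k ≥ 1. Then xy²z = c^(p+k) d^(p+2). For this to be in L we would need p+2 = (p+k)+2, i.e. k = 0, contradicting k ≥ 1. So xy²z ∉ L.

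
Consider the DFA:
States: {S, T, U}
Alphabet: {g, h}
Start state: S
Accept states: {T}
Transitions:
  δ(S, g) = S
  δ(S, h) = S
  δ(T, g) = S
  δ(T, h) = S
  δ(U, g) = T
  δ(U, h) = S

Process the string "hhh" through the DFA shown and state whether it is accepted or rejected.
Processing string "hhh":
  S --h--> S
  S --h--> S
  S --h--> S
Final state: S
Accept states: {T}
No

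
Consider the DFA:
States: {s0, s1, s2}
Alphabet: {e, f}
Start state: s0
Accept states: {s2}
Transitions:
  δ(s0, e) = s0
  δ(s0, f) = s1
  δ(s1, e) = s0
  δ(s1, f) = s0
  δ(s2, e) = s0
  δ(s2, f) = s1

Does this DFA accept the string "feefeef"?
Processing string "feefeef":
  s0 --f--> s1
  s1 --e--> s0
  s0 --e--> s0
  s0 --f--> s1
  s1 --e--> s0
  s0 --e--> s0
  s0 --f--> s1
Final state: s1
Accept states: {s2}
No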